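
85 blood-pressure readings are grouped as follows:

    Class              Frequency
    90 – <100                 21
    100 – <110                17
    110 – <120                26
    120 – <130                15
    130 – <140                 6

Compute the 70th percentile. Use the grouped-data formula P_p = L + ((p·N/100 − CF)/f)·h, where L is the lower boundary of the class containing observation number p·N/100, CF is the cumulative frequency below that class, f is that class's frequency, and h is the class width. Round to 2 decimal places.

N = 85; target position k = 70/100 · 85 = 59.5.
Cumulative frequencies: 21, 38, 64, 79, 85.
Observation 59.5 falls in the class 110 – <120.
L = 110, CF = 38, f = 26, h = 10.
P70 = 110 + ((59.5 − 38)/26)·10 = 110 + 8.26923 = 118.269.

118.27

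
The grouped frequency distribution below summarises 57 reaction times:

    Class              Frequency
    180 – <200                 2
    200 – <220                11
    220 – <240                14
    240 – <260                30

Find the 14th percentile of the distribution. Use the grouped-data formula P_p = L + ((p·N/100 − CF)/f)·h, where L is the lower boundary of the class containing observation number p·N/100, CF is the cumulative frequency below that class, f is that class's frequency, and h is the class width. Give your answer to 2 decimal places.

210.87

N = 57; target position k = 14/100 · 57 = 7.98.
Cumulative frequencies: 2, 13, 27, 57.
Observation 7.98 falls in the class 200 – <220.
L = 200, CF = 2, f = 11, h = 20.
P14 = 200 + ((7.98 − 2)/11)·20 = 200 + 10.8727 = 210.873.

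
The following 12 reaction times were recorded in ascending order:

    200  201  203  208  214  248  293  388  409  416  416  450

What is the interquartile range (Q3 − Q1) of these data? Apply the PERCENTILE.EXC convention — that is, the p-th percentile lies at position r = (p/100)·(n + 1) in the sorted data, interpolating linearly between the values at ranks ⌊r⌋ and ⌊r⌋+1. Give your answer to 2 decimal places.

210.00

n = 12.
P25: r = 3.25; ranks 3–4 are 203, 208; interpolating gives 204.25.
P75: r = 9.75; ranks 9–10 are 409, 416; interpolating gives 414.25.
Difference: 414.25 − 204.25 = 210.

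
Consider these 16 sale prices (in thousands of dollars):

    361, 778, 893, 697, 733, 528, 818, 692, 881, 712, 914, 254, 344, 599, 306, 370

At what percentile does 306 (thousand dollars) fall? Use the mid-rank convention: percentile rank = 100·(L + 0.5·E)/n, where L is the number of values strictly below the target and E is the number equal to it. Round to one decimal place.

9.4

Sorted: 254, 306, 344, 361, 370, 528, 599, 692, 697, 712, 733, 778, 818, 881, 893, 914.
Count below 306: L = 1; count equal: E = 1; n = 16.
Percentile rank = 100·(1 + 0.5·1)/16 = 100·1.5/16 = 9.375.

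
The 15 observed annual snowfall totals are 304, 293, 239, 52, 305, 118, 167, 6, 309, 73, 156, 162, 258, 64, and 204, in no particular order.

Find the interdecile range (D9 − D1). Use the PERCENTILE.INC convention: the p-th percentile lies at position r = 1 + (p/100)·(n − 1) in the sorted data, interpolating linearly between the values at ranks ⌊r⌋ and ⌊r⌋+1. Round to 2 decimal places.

Sorted: 6, 52, 64, 73, 118, 156, 162, 167, 204, 239, 258, 293, 304, 305, 309.
n = 15.
P10: r = 2.4; ranks 2–3 are 52, 64; interpolating gives 56.8.
P90: r = 13.6; ranks 13–14 are 304, 305; interpolating gives 304.6.
Difference: 304.6 − 56.8 = 247.8.

247.80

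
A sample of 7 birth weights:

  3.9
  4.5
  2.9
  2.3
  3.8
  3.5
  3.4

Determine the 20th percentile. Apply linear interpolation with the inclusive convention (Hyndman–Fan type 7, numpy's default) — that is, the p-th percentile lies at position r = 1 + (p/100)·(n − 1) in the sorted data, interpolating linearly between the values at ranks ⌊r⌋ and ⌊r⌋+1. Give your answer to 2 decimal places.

Sorted: 2.3, 2.9, 3.4, 3.5, 3.8, 3.9, 4.5.
n = 7.
r = 1 + (20/100)·(7 − 1) = 1 + 1.2 = 2.2.
Rank 2 is 2.9 and rank 3 is 3.4.
Interpolate: 2.9 + 0.2·(3.4 − 2.9) = 2.9 + 0.2·0.5 = 3.

3.00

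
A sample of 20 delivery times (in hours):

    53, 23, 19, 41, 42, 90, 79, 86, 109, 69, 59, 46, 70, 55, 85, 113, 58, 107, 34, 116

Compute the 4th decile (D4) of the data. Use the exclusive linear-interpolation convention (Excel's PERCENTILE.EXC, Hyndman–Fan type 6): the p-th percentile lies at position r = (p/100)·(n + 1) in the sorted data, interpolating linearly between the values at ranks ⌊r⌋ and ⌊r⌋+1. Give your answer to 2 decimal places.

Sorted: 19, 23, 34, 41, 42, 46, 53, 55, 58, 59, 69, 70, 79, 85, 86, 90, 107, 109, 113, 116.
n = 20.
r = (40/100)·(20 + 1) = 8.4.
Rank 8 is 55 and rank 9 is 58.
Interpolate: 55 + 0.4·(58 − 55) = 55 + 0.4·3 = 56.2.

56.20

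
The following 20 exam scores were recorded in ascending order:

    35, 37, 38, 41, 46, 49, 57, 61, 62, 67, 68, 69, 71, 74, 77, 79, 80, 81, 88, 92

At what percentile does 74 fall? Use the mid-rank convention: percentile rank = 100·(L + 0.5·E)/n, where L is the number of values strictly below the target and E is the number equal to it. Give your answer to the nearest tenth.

Count below 74: L = 13; count equal: E = 1; n = 20.
Percentile rank = 100·(13 + 0.5·1)/20 = 100·13.5/20 = 67.5.

67.5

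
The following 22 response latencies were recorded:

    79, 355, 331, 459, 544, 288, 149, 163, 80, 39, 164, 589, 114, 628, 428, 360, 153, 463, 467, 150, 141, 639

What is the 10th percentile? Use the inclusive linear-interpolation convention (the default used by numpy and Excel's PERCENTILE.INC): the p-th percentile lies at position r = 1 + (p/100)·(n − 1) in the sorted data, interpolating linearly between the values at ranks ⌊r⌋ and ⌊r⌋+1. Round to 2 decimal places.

83.40

Sorted: 39, 79, 80, 114, 141, 149, 150, 153, 163, 164, 288, 331, 355, 360, 428, 459, 463, 467, 544, 589, 628, 639.
n = 22.
r = 1 + (10/100)·(22 − 1) = 1 + 2.1 = 3.1.
Rank 3 is 80 and rank 4 is 114.
Interpolate: 80 + 0.1·(114 − 80) = 80 + 0.1·34 = 83.4.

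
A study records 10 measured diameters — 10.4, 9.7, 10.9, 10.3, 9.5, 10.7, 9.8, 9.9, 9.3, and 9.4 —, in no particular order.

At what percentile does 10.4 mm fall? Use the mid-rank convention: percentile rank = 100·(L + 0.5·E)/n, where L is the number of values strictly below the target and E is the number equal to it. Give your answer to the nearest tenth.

75.0

Sorted: 9.3, 9.4, 9.5, 9.7, 9.8, 9.9, 10.3, 10.4, 10.7, 10.9.
Count below 10.4: L = 7; count equal: E = 1; n = 10.
Percentile rank = 100·(7 + 0.5·1)/10 = 100·7.5/10 = 75.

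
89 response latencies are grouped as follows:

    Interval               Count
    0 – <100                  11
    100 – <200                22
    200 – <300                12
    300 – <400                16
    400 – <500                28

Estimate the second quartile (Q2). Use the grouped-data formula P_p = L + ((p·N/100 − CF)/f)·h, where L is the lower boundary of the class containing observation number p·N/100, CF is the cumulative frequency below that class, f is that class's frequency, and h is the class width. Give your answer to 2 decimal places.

N = 89; target position k = 50/100 · 89 = 44.5.
Cumulative frequencies: 11, 33, 45, 61, 89.
Observation 44.5 falls in the class 200 – <300.
L = 200, CF = 33, f = 12, h = 100.
P50 = 200 + ((44.5 − 33)/12)·100 = 200 + 95.8333 = 295.833.

295.83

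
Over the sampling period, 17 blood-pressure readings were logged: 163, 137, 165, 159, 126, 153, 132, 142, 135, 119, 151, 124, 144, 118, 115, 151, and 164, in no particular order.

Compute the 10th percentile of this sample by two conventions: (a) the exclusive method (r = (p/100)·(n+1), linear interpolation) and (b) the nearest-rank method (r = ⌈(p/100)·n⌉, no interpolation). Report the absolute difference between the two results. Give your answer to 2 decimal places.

0.60

Sorted: 115, 118, 119, 124, 126, 132, 135, 137, 142, 144, 151, 151, 153, 159, 163, 164, 165.
n = 17.
(a) r = 1.8; between ranks 1 (115) and 2 (118): 117.4.
(b) the nearest-rank method: rank 2 → 118.
|117.4 − 118| = 0.6.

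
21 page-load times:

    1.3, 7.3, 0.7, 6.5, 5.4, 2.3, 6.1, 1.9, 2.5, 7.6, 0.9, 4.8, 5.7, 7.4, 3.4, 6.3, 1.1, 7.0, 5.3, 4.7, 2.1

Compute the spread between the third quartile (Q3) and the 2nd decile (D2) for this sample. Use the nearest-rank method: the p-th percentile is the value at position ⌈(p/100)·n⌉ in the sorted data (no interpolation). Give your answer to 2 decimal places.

Sorted: 0.7, 0.9, 1.1, 1.3, 1.9, 2.1, 2.3, 2.5, 3.4, 4.7, 4.8, 5.3, 5.4, 5.7, 6.1, 6.3, 6.5, 7.0, 7.3, 7.4, 7.6.
n = 21.
P20: rank ⌈20/100·21⌉ = 5 → 1.9.
P75: rank ⌈75/100·21⌉ = 16 → 6.3.
Difference: 6.3 − 1.9 = 4.4.

4.40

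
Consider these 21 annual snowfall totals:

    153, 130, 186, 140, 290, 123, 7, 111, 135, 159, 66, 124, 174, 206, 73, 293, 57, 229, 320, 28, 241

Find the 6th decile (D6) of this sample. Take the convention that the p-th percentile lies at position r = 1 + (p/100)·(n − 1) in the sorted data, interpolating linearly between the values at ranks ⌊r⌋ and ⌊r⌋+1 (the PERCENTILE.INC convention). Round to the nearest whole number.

159

Sorted: 7, 28, 57, 66, 73, 111, 123, 124, 130, 135, 140, 153, 159, 174, 186, 206, 229, 241, 290, 293, 320.
n = 21.
r = 1 + (60/100)·(21 − 1) = 1 + 12 = 13.
r is an integer, so P60 is the value at rank 13: 159.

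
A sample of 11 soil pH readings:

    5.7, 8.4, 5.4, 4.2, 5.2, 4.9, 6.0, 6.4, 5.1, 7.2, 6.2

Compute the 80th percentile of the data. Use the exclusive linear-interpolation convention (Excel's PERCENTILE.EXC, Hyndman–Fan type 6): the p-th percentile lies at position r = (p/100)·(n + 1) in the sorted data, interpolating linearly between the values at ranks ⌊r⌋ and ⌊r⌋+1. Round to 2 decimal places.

6.88

Sorted: 4.2, 4.9, 5.1, 5.2, 5.4, 5.7, 6.0, 6.2, 6.4, 7.2, 8.4.
n = 11.
r = (80/100)·(11 + 1) = 9.6.
Rank 9 is 6.4 and rank 10 is 7.2.
Interpolate: 6.4 + 0.6·(7.2 − 6.4) = 6.4 + 0.6·0.8 = 6.88.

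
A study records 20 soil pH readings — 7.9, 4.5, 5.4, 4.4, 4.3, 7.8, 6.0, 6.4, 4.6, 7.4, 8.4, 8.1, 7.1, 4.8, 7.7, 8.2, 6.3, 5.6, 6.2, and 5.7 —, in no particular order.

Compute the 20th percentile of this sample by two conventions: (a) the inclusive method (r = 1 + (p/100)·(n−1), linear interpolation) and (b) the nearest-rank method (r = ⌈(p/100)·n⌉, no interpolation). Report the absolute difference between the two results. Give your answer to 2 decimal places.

Sorted: 4.3, 4.4, 4.5, 4.6, 4.8, 5.4, 5.6, 5.7, 6.0, 6.2, 6.3, 6.4, 7.1, 7.4, 7.7, 7.8, 7.9, 8.1, 8.2, 8.4.
n = 20.
(a) r = 4.8; between ranks 4 (4.6) and 5 (4.8): 4.76.
(b) the nearest-rank method: rank 4 → 4.6.
|4.76 − 4.6| = 0.16.

0.16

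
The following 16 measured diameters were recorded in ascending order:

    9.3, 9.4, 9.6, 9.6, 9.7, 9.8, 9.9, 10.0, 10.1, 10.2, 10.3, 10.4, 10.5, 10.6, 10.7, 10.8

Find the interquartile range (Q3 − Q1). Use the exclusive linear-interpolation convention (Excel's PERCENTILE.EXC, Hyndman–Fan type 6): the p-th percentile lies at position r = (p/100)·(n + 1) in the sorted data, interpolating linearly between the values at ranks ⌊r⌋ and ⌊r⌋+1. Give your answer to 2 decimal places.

n = 16.
P25: r = 4.25; ranks 4–5 are 9.6, 9.7; interpolating gives 9.625.
P75: r = 12.75; ranks 12–13 are 10.4, 10.5; interpolating gives 10.475.
Difference: 10.475 − 9.625 = 0.85.

0.85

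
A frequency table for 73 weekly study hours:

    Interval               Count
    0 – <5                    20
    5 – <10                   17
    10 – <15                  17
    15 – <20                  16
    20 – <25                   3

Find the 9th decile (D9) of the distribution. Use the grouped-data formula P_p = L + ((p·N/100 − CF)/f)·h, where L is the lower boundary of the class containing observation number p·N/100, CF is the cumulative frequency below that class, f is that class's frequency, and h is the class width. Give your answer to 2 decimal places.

18.66

N = 73; target position k = 90/100 · 73 = 65.7.
Cumulative frequencies: 20, 37, 54, 70, 73.
Observation 65.7 falls in the class 15 – <20.
L = 15, CF = 54, f = 16, h = 5.
P90 = 15 + ((65.7 − 54)/16)·5 = 15 + 3.65625 = 18.6562.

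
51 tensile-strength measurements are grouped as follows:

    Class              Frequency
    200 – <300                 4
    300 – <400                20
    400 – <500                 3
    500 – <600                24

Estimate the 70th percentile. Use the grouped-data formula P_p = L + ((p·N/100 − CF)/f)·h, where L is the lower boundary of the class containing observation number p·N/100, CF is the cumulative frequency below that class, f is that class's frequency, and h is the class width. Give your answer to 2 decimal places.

N = 51; target position k = 70/100 · 51 = 35.7.
Cumulative frequencies: 4, 24, 27, 51.
Observation 35.7 falls in the class 500 – <600.
L = 500, CF = 27, f = 24, h = 100.
P70 = 500 + ((35.7 − 27)/24)·100 = 500 + 36.25 = 536.25.

536.25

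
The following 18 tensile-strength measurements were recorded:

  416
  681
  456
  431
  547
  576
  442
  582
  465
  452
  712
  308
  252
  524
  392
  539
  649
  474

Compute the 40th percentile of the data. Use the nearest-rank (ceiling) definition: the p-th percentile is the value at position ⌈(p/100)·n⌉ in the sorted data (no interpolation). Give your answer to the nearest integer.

Sorted: 252, 308, 392, 416, 431, 442, 452, 456, 465, 474, 524, 539, 547, 576, 582, 649, 681, 712.
n = 18.
Position = ⌈40/100 · 18⌉ = ⌈7.2⌉ = 8.
The value at rank 8 is 456.

456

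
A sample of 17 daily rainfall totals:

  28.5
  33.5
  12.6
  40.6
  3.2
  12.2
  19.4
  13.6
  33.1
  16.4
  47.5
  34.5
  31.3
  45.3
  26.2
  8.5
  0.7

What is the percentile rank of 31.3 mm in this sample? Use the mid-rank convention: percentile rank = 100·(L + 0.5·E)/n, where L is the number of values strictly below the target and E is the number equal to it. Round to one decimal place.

61.8

Sorted: 0.7, 3.2, 8.5, 12.2, 12.6, 13.6, 16.4, 19.4, 26.2, 28.5, 31.3, 33.1, 33.5, 34.5, 40.6, 45.3, 47.5.
Count below 31.3: L = 10; count equal: E = 1; n = 17.
Percentile rank = 100·(10 + 0.5·1)/17 = 100·10.5/17 = 61.76.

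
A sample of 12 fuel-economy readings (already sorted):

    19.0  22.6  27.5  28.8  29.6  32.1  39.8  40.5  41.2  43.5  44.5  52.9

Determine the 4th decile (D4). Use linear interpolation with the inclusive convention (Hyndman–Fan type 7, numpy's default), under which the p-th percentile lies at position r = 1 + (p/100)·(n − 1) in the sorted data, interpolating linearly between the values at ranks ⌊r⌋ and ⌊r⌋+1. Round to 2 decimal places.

30.60

n = 12.
r = 1 + (40/100)·(12 − 1) = 1 + 4.4 = 5.4.
Rank 5 is 29.6 and rank 6 is 32.1.
Interpolate: 29.6 + 0.4·(32.1 − 29.6) = 29.6 + 0.4·2.5 = 30.6.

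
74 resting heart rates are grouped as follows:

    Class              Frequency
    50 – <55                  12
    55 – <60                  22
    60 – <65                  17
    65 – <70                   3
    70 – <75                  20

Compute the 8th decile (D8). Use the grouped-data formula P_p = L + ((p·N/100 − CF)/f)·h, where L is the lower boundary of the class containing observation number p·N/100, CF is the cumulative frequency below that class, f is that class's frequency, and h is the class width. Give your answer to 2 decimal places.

N = 74; target position k = 80/100 · 74 = 59.2.
Cumulative frequencies: 12, 34, 51, 54, 74.
Observation 59.2 falls in the class 70 – <75.
L = 70, CF = 54, f = 20, h = 5.
P80 = 70 + ((59.2 − 54)/20)·5 = 70 + 1.3 = 71.3.

71.30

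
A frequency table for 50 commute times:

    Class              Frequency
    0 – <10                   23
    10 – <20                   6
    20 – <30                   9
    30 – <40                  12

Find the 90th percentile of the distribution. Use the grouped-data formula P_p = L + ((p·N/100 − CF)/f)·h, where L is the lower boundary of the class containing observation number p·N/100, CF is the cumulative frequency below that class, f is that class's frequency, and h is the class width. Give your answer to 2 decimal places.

35.83

N = 50; target position k = 90/100 · 50 = 45.
Cumulative frequencies: 23, 29, 38, 50.
Observation 45 falls in the class 30 – <40.
L = 30, CF = 38, f = 12, h = 10.
P90 = 30 + ((45 − 38)/12)·10 = 30 + 5.83333 = 35.8333.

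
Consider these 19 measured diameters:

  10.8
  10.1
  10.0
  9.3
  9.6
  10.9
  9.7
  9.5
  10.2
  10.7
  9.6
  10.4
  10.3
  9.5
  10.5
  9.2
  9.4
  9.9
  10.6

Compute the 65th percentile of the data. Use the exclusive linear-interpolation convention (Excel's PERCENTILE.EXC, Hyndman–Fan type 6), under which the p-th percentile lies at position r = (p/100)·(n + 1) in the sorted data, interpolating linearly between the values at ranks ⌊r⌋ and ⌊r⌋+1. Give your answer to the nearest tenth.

10.3

Sorted: 9.2, 9.3, 9.4, 9.5, 9.5, 9.6, 9.6, 9.7, 9.9, 10.0, 10.1, 10.2, 10.3, 10.4, 10.5, 10.6, 10.7, 10.8, 10.9.
n = 19.
r = (65/100)·(19 + 1) = 13.
r is an integer, so P65 is the value at rank 13: 10.3.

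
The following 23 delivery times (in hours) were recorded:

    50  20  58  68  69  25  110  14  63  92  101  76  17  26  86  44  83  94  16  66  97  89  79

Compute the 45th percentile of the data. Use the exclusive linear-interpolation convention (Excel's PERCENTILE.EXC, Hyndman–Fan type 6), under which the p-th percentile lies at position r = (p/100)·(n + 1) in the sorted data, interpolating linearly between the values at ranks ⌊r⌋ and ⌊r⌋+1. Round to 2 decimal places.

65.40

Sorted: 14, 16, 17, 20, 25, 26, 44, 50, 58, 63, 66, 68, 69, 76, 79, 83, 86, 89, 92, 94, 97, 101, 110.
n = 23.
r = (45/100)·(23 + 1) = 10.8.
Rank 10 is 63 and rank 11 is 66.
Interpolate: 63 + 0.8·(66 − 63) = 63 + 0.8·3 = 65.4.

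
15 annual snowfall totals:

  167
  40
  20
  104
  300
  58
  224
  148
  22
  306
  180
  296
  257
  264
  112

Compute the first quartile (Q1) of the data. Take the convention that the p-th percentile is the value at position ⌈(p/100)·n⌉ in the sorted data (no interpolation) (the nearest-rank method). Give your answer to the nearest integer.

58

Sorted: 20, 22, 40, 58, 104, 112, 148, 167, 180, 224, 257, 264, 296, 300, 306.
n = 15.
Position = ⌈25/100 · 15⌉ = ⌈3.75⌉ = 4.
The value at rank 4 is 58.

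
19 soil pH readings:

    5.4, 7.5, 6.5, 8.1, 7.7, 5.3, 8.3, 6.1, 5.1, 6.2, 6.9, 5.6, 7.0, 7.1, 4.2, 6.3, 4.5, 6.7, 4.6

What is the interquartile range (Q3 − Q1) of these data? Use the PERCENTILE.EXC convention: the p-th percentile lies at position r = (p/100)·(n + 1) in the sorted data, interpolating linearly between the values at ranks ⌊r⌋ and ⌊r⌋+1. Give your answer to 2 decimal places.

Sorted: 4.2, 4.5, 4.6, 5.1, 5.3, 5.4, 5.6, 6.1, 6.2, 6.3, 6.5, 6.7, 6.9, 7.0, 7.1, 7.5, 7.7, 8.1, 8.3.
n = 19.
P25: r = 5 (integer) → 5.3.
P75: r = 15 (integer) → 7.1.
Difference: 7.1 − 5.3 = 1.8.

1.80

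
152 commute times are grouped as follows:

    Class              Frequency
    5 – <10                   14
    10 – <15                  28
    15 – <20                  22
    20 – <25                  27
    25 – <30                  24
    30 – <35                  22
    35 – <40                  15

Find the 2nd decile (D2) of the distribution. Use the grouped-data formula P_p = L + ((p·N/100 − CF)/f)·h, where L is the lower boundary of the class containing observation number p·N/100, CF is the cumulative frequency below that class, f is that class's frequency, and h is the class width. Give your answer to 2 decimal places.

12.93

N = 152; target position k = 20/100 · 152 = 30.4.
Cumulative frequencies: 14, 42, 64, 91, 115, 137, 152.
Observation 30.4 falls in the class 10 – <15.
L = 10, CF = 14, f = 28, h = 5.
P20 = 10 + ((30.4 − 14)/28)·5 = 10 + 2.92857 = 12.9286.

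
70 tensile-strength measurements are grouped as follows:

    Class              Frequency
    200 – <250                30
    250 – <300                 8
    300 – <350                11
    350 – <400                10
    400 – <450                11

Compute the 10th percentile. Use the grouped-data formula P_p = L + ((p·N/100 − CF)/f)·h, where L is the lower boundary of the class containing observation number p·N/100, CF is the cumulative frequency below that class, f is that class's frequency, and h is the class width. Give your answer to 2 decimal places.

N = 70; target position k = 10/100 · 70 = 7.
Cumulative frequencies: 30, 38, 49, 59, 70.
Observation 7 falls in the class 200 – <250.
L = 200, CF = 0, f = 30, h = 50.
P10 = 200 + ((7 − 0)/30)·50 = 200 + 11.6667 = 211.667.

211.67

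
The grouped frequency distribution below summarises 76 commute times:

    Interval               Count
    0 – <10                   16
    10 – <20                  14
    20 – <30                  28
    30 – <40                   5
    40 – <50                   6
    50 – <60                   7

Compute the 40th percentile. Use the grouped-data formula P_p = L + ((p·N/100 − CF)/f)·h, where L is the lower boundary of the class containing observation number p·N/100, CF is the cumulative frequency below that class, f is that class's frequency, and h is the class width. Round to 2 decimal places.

20.14

N = 76; target position k = 40/100 · 76 = 30.4.
Cumulative frequencies: 16, 30, 58, 63, 69, 76.
Observation 30.4 falls in the class 20 – <30.
L = 20, CF = 30, f = 28, h = 10.
P40 = 20 + ((30.4 − 30)/28)·10 = 20 + 0.142857 = 20.1429.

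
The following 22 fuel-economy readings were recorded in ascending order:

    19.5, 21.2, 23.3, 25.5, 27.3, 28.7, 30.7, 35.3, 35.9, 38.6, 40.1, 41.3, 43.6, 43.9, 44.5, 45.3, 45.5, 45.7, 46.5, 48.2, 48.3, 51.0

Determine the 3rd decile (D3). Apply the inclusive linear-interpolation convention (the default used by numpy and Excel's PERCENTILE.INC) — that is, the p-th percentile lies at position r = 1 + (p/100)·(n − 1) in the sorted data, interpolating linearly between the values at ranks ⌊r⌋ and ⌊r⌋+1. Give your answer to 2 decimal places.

n = 22.
r = 1 + (30/100)·(22 − 1) = 1 + 6.3 = 7.3.
Rank 7 is 30.7 and rank 8 is 35.3.
Interpolate: 30.7 + 0.3·(35.3 − 30.7) = 30.7 + 0.3·4.6 = 32.08.

32.08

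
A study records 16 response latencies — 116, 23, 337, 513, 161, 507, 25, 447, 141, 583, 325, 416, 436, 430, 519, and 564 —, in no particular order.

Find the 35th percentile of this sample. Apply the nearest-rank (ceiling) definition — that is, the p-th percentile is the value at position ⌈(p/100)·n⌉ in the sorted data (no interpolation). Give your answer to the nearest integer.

Sorted: 23, 25, 116, 141, 161, 325, 337, 416, 430, 436, 447, 507, 513, 519, 564, 583.
n = 16.
Position = ⌈35/100 · 16⌉ = ⌈5.6⌉ = 6.
The value at rank 6 is 325.

325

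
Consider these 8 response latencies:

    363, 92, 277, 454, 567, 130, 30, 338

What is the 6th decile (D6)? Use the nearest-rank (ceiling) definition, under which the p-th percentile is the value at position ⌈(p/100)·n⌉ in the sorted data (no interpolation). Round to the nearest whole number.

338

Sorted: 30, 92, 130, 277, 338, 363, 454, 567.
n = 8.
Position = ⌈60/100 · 8⌉ = ⌈4.8⌉ = 5.
The value at rank 5 is 338.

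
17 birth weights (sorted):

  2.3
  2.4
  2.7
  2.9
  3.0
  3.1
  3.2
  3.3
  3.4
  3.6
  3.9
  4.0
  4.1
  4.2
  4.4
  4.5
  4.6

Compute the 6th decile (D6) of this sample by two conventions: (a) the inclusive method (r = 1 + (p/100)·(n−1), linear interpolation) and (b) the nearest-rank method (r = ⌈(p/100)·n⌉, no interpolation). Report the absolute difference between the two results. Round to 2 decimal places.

n = 17.
(a) r = 10.6; between ranks 10 (3.6) and 11 (3.9): 3.78.
(b) the nearest-rank method: rank 11 → 3.9.
|3.78 − 3.9| = 0.12.

0.12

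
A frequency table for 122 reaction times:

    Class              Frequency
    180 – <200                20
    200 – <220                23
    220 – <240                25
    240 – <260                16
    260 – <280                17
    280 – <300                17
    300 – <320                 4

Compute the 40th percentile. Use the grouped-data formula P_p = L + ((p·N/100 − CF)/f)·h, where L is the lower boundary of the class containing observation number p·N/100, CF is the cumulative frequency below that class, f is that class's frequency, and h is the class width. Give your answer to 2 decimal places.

N = 122; target position k = 40/100 · 122 = 48.8.
Cumulative frequencies: 20, 43, 68, 84, 101, 118, 122.
Observation 48.8 falls in the class 220 – <240.
L = 220, CF = 43, f = 25, h = 20.
P40 = 220 + ((48.8 − 43)/25)·20 = 220 + 4.64 = 224.64.

224.64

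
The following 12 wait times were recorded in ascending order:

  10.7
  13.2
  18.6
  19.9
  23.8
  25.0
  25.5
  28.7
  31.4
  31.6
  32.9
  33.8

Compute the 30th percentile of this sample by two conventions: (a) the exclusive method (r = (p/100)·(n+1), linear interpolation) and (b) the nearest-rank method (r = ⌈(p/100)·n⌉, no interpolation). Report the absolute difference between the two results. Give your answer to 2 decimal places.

n = 12.
(a) r = 3.9; between ranks 3 (18.6) and 4 (19.9): 19.77.
(b) the nearest-rank method: rank 4 → 19.9.
|19.77 − 19.9| = 0.13.

0.13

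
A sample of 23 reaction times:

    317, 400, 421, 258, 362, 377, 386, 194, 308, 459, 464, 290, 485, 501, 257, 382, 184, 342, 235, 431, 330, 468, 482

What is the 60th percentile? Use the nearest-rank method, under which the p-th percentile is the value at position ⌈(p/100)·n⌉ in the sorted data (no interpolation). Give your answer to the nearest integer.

386

Sorted: 184, 194, 235, 257, 258, 290, 308, 317, 330, 342, 362, 377, 382, 386, 400, 421, 431, 459, 464, 468, 482, 485, 501.
n = 23.
Position = ⌈60/100 · 23⌉ = ⌈13.8⌉ = 14.
The value at rank 14 is 386.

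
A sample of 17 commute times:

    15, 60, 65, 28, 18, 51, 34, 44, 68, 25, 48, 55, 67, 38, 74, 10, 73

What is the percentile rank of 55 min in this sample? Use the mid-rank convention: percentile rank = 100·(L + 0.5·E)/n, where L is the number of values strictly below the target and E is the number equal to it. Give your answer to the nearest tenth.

Sorted: 10, 15, 18, 25, 28, 34, 38, 44, 48, 51, 55, 60, 65, 67, 68, 73, 74.
Count below 55: L = 10; count equal: E = 1; n = 17.
Percentile rank = 100·(10 + 0.5·1)/17 = 100·10.5/17 = 61.76.

61.8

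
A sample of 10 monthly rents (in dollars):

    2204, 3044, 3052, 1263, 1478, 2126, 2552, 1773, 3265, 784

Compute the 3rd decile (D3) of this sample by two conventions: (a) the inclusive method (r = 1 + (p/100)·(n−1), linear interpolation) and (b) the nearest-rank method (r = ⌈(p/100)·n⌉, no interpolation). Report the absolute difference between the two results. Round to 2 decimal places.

206.50

Sorted: 784, 1263, 1478, 1773, 2126, 2204, 2552, 3044, 3052, 3265.
n = 10.
(a) r = 3.7; between ranks 3 (1478) and 4 (1773): 1684.5.
(b) the nearest-rank method: rank 3 → 1478.
|1684.5 − 1478| = 206.5.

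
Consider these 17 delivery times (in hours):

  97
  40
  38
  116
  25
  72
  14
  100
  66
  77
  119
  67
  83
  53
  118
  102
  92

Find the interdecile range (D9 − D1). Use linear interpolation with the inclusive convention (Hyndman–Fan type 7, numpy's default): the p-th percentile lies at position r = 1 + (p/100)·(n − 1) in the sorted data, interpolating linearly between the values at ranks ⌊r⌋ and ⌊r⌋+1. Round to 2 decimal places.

Sorted: 14, 25, 38, 40, 53, 66, 67, 72, 77, 83, 92, 97, 100, 102, 116, 118, 119.
n = 17.
P10: r = 2.6; ranks 2–3 are 25, 38; interpolating gives 32.8.
P90: r = 15.4; ranks 15–16 are 116, 118; interpolating gives 116.8.
Difference: 116.8 − 32.8 = 84.

84.00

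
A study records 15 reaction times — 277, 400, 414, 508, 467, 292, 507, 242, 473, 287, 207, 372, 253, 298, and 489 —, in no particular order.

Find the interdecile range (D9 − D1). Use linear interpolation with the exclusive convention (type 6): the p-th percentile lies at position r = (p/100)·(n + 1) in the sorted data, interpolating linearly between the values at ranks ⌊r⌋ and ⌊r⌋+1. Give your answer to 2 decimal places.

279.40

Sorted: 207, 242, 253, 277, 287, 292, 298, 372, 400, 414, 467, 473, 489, 507, 508.
n = 15.
P10: r = 1.6; ranks 1–2 are 207, 242; interpolating gives 228.
P90: r = 14.4; ranks 14–15 are 507, 508; interpolating gives 507.4.
Difference: 507.4 − 228 = 279.4.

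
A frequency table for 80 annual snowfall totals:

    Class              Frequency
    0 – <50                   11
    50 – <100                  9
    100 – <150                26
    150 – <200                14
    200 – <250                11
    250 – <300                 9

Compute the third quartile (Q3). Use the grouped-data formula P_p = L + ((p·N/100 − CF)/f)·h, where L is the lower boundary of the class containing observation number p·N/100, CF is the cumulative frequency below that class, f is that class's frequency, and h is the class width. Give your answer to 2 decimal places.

200.00

N = 80; target position k = 75/100 · 80 = 60.
Cumulative frequencies: 11, 20, 46, 60, 71, 80.
Observation 60 falls in the class 150 – <200.
L = 150, CF = 46, f = 14, h = 50.
P75 = 150 + ((60 − 46)/14)·50 = 150 + 50 = 200.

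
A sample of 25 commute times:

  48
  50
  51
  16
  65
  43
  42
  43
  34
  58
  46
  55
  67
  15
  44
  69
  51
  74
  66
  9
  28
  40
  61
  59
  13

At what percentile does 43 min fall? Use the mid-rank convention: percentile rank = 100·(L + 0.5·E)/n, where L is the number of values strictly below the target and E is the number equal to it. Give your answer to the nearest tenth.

36.0

Sorted: 9, 13, 15, 16, 28, 34, 40, 42, 43, 43, 44, 46, 48, 50, 51, 51, 55, 58, 59, 61, 65, 66, 67, 69, 74.
Count below 43: L = 8; count equal: E = 2; n = 25.
Percentile rank = 100·(8 + 0.5·2)/25 = 100·9/25 = 36.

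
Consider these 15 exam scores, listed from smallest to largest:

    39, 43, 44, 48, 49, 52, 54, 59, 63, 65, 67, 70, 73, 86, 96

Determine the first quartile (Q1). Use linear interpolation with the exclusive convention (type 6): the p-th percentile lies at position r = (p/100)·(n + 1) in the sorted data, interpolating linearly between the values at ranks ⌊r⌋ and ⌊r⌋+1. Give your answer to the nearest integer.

n = 15.
r = (25/100)·(15 + 1) = 4.
r is an integer, so P25 is the value at rank 4: 48.

48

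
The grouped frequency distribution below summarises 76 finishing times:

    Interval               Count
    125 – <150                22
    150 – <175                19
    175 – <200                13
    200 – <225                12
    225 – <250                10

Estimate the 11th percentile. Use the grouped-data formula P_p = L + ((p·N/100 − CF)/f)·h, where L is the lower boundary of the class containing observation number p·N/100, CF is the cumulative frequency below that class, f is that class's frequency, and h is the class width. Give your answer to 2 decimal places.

N = 76; target position k = 11/100 · 76 = 8.36.
Cumulative frequencies: 22, 41, 54, 66, 76.
Observation 8.36 falls in the class 125 – <150.
L = 125, CF = 0, f = 22, h = 25.
P11 = 125 + ((8.36 − 0)/22)·25 = 125 + 9.5 = 134.5.

134.50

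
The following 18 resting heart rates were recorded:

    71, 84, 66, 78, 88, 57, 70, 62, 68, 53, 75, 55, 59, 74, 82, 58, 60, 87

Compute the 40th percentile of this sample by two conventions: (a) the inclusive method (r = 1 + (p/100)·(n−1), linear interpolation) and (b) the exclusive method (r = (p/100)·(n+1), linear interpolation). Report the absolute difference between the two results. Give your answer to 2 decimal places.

0.80

Sorted: 53, 55, 57, 58, 59, 60, 62, 66, 68, 70, 71, 74, 75, 78, 82, 84, 87, 88.
n = 18.
(a) r = 7.8; between ranks 7 (62) and 8 (66): 65.2.
(b) r = 7.6; between ranks 7 (62) and 8 (66): 64.4.
|65.2 − 64.4| = 0.8.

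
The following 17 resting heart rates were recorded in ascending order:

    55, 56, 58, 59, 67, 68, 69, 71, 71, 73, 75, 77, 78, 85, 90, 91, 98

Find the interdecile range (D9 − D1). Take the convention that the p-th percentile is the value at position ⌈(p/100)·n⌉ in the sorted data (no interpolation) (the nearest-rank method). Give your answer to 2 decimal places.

35.00

n = 17.
P10: rank ⌈10/100·17⌉ = 2 → 56.
P90: rank ⌈90/100·17⌉ = 16 → 91.
Difference: 91 − 56 = 35.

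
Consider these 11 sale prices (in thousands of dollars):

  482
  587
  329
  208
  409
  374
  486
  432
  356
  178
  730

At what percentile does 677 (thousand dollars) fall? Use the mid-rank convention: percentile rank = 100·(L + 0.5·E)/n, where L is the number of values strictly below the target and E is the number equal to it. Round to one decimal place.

Sorted: 178, 208, 329, 356, 374, 409, 432, 482, 486, 587, 730.
Count below 677: L = 10; count equal: E = 0; n = 11.
Percentile rank = 100·(10 + 0.5·0)/11 = 100·10/11 = 90.91.

90.9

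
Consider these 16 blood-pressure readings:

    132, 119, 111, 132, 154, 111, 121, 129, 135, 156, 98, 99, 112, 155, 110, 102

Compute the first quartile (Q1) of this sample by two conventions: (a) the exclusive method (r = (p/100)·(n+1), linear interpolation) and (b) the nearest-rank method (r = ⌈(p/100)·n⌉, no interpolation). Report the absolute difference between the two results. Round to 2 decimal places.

Sorted: 98, 99, 102, 110, 111, 111, 112, 119, 121, 129, 132, 132, 135, 154, 155, 156.
n = 16.
(a) r = 4.25; between ranks 4 (110) and 5 (111): 110.25.
(b) the nearest-rank method: rank 4 → 110.
|110.25 − 110| = 0.25.

0.25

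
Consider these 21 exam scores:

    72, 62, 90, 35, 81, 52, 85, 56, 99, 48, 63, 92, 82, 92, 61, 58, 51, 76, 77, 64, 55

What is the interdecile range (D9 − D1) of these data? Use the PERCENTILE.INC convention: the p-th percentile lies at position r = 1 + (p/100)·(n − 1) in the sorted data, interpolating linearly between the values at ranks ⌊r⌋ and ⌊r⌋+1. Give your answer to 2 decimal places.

41.00

Sorted: 35, 48, 51, 52, 55, 56, 58, 61, 62, 63, 64, 72, 76, 77, 81, 82, 85, 90, 92, 92, 99.
n = 21.
P10: r = 3 (integer) → 51.
P90: r = 19 (integer) → 92.
Difference: 92 − 51 = 41.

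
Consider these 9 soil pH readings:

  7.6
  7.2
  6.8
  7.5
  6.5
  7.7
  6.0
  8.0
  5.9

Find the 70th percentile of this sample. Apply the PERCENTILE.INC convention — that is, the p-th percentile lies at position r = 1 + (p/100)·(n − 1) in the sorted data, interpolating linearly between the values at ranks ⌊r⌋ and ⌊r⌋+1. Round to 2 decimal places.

Sorted: 5.9, 6.0, 6.5, 6.8, 7.2, 7.5, 7.6, 7.7, 8.0.
n = 9.
r = 1 + (70/100)·(9 − 1) = 1 + 5.6 = 6.6.
Rank 6 is 7.5 and rank 7 is 7.6.
Interpolate: 7.5 + 0.6·(7.6 − 7.5) = 7.5 + 0.6·0.1 = 7.56.

7.56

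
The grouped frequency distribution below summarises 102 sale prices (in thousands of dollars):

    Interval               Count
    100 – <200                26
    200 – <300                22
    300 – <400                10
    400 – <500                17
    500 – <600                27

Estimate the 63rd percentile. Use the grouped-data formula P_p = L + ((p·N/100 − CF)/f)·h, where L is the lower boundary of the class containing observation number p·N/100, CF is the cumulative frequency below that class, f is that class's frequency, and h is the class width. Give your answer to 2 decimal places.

N = 102; target position k = 63/100 · 102 = 64.26.
Cumulative frequencies: 26, 48, 58, 75, 102.
Observation 64.26 falls in the class 400 – <500.
L = 400, CF = 58, f = 17, h = 100.
P63 = 400 + ((64.26 − 58)/17)·100 = 400 + 36.8235 = 436.824.

436.82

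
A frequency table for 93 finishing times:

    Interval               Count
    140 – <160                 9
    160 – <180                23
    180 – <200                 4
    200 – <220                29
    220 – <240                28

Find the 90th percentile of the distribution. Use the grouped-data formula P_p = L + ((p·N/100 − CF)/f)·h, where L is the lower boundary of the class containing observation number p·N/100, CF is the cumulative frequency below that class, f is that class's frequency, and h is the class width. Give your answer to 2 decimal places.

N = 93; target position k = 90/100 · 93 = 83.7.
Cumulative frequencies: 9, 32, 36, 65, 93.
Observation 83.7 falls in the class 220 – <240.
L = 220, CF = 65, f = 28, h = 20.
P90 = 220 + ((83.7 − 65)/28)·20 = 220 + 13.3571 = 233.357.

233.36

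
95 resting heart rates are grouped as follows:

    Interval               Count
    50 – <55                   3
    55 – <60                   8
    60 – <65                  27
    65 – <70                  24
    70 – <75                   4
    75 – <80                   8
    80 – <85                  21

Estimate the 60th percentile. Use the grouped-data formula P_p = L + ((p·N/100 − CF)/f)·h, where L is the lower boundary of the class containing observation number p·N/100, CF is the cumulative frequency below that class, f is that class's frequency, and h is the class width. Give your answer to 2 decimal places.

68.96

N = 95; target position k = 60/100 · 95 = 57.
Cumulative frequencies: 3, 11, 38, 62, 66, 74, 95.
Observation 57 falls in the class 65 – <70.
L = 65, CF = 38, f = 24, h = 5.
P60 = 65 + ((57 − 38)/24)·5 = 65 + 3.95833 = 68.9583.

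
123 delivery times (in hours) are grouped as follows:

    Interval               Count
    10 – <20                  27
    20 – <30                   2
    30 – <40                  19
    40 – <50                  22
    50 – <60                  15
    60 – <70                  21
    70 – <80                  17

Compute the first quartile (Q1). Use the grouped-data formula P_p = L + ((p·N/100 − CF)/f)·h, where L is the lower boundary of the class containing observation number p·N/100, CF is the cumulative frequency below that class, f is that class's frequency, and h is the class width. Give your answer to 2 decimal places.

30.92

N = 123; target position k = 25/100 · 123 = 30.75.
Cumulative frequencies: 27, 29, 48, 70, 85, 106, 123.
Observation 30.75 falls in the class 30 – <40.
L = 30, CF = 29, f = 19, h = 10.
P25 = 30 + ((30.75 − 29)/19)·10 = 30 + 0.921053 = 30.9211.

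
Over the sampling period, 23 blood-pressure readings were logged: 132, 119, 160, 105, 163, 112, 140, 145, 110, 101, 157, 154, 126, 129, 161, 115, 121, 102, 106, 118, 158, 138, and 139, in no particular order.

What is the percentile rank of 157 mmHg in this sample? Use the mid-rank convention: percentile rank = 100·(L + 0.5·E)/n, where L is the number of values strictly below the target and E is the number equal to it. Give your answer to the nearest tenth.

80.4

Sorted: 101, 102, 105, 106, 110, 112, 115, 118, 119, 121, 126, 129, 132, 138, 139, 140, 145, 154, 157, 158, 160, 161, 163.
Count below 157: L = 18; count equal: E = 1; n = 23.
Percentile rank = 100·(18 + 0.5·1)/23 = 100·18.5/23 = 80.43.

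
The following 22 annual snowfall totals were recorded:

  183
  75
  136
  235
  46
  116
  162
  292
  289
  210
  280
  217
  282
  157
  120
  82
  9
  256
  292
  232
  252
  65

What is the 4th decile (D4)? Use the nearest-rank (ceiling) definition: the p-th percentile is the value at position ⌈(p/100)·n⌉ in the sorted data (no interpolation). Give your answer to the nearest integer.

157

Sorted: 9, 46, 65, 75, 82, 116, 120, 136, 157, 162, 183, 210, 217, 232, 235, 252, 256, 280, 282, 289, 292, 292.
n = 22.
Position = ⌈40/100 · 22⌉ = ⌈8.8⌉ = 9.
The value at rank 9 is 157.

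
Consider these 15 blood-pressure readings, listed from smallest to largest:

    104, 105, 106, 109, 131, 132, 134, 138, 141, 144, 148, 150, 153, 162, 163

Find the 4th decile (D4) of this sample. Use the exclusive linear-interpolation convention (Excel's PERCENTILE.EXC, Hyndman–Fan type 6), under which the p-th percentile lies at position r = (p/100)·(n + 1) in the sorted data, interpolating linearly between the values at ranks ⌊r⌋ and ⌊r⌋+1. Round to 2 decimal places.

n = 15.
r = (40/100)·(15 + 1) = 6.4.
Rank 6 is 132 and rank 7 is 134.
Interpolate: 132 + 0.4·(134 − 132) = 132 + 0.4·2 = 132.8.

132.80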